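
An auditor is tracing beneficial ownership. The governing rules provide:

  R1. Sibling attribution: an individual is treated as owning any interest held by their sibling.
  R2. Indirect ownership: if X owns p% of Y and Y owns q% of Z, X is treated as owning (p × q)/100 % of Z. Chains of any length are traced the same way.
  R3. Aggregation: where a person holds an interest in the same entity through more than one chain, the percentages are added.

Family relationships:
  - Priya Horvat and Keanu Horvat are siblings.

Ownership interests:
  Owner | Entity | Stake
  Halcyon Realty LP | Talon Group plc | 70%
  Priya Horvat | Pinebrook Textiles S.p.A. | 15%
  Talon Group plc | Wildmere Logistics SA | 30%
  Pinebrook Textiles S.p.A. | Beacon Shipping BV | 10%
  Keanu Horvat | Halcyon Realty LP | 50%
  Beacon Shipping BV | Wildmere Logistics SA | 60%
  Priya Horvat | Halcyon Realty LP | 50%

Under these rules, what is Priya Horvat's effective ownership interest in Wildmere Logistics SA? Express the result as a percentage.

By sibling attribution (R1), Priya Horvat is treated as also owning Keanu Horvat's interest in Halcyon Realty LP, giving 50% + 50% = 100%.
Chain via Pinebrook Textiles S.p.A. → Beacon Shipping BV (R2): 15% × 10% × 60% = 0.9% of Wildmere Logistics SA.
Chain via Halcyon Realty LP → Talon Group plc (R2): 100% × 70% × 30% = 21% of Wildmere Logistics SA.
Aggregating (R3): 0.9% + 21% = 21.9%.

21.9%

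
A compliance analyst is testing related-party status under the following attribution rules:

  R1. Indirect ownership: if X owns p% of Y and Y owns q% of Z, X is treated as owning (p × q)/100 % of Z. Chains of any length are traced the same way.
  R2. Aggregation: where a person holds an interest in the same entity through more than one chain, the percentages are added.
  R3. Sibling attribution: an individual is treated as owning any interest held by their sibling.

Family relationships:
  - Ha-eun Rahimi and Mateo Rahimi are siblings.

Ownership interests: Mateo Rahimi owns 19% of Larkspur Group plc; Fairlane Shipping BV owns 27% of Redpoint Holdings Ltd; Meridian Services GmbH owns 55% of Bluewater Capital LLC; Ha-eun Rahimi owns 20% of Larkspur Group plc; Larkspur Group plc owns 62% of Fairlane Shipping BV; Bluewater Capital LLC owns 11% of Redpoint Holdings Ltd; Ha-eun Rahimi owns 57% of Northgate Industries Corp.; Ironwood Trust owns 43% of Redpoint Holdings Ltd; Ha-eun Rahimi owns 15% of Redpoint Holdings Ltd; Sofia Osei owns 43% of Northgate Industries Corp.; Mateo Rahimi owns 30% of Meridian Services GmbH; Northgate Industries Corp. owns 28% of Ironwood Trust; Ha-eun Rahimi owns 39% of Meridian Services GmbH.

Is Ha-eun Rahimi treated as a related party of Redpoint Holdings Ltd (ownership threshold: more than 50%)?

By sibling attribution (R3), Ha-eun Rahimi is treated as also owning Mateo Rahimi's interest in Meridian Services GmbH, giving 39% + 30% = 69%.
By sibling attribution (R3), Ha-eun Rahimi is treated as also owning Mateo Rahimi's interest in Larkspur Group plc, giving 20% + 19% = 39%.
Chain via Northgate Industries Corp. → Ironwood Trust (R1): 57% × 28% × 43% = 6.8628% of Redpoint Holdings Ltd.
Chain via Meridian Services GmbH → Bluewater Capital LLC (R1): 69% × 55% × 11% = 4.1745% of Redpoint Holdings Ltd.
Chain via Larkspur Group plc → Fairlane Shipping BV (R1): 39% × 62% × 27% = 6.5286% of Redpoint Holdings Ltd.
Direct interest in Redpoint Holdings Ltd: 15%.
Aggregating (R2): 6.8628% + 4.1745% + 6.5286% + 15% = 32.5659%.
32.5659% does not exceed the 50% threshold, so Ha-eun is not a related party to Redpoint Holdings Ltd.

No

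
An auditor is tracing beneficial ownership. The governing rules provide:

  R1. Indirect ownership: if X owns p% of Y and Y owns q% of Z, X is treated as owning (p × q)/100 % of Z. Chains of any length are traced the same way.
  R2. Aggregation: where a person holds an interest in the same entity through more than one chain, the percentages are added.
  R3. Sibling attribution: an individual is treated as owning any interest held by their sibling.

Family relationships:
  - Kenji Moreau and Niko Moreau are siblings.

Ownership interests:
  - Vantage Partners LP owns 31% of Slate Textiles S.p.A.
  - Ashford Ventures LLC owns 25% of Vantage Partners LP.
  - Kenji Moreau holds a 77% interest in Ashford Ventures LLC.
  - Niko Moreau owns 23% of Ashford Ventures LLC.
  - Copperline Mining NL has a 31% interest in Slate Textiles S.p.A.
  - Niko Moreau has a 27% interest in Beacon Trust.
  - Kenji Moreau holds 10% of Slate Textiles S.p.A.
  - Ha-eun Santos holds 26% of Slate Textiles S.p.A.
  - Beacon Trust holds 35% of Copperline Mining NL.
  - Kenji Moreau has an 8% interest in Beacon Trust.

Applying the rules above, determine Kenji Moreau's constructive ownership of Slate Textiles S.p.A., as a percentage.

21.5475%

By sibling attribution (R3), Kenji Moreau is treated as also owning Niko Moreau's interest in Ashford Ventures LLC, giving 77% + 23% = 100%.
By sibling attribution (R3), Kenji Moreau is treated as also owning Niko Moreau's interest in Beacon Trust, giving 8% + 27% = 35%.
Chain via Ashford Ventures LLC → Vantage Partners LP (R1): 100% × 25% × 31% = 7.75% of Slate Textiles S.p.A.
Chain via Beacon Trust → Copperline Mining NL (R1): 35% × 35% × 31% = 3.7975% of Slate Textiles S.p.A.
Direct interest in Slate Textiles S.p.A: 10%.
Aggregating (R2): 7.75% + 3.7975% + 10% = 21.5475%.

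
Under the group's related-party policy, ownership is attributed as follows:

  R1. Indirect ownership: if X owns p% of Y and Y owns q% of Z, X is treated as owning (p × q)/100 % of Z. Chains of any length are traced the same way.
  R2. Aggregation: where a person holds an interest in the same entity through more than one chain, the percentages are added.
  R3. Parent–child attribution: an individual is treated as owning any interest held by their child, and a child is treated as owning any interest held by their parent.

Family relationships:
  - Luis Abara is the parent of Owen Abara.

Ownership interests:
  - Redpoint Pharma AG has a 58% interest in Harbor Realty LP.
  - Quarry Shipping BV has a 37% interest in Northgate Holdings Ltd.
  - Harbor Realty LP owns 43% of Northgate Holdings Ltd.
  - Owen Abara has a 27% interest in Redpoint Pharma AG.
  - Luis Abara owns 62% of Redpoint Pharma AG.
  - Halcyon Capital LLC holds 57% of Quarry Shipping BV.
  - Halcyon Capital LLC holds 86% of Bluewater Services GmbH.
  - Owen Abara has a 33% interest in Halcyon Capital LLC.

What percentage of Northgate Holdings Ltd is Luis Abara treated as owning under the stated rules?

29.1563%

By parent–child attribution (R3), Luis Abara is treated as also owning Owen Abara's interest in Redpoint Pharma AG, giving 62% + 27% = 89%.
By parent–child attribution (R3), Luis Abara is treated as owning Owen Abara's 33% interest in Halcyon Capital LLC.
Chain via Redpoint Pharma AG → Harbor Realty LP (R1): 89% × 58% × 43% = 22.1966% of Northgate Holdings Ltd.
Chain via Halcyon Capital LLC → Quarry Shipping BV (R1): 33% × 57% × 37% = 6.9597% of Northgate Holdings Ltd.
Aggregating (R2): 22.1966% + 6.9597% = 29.1563%.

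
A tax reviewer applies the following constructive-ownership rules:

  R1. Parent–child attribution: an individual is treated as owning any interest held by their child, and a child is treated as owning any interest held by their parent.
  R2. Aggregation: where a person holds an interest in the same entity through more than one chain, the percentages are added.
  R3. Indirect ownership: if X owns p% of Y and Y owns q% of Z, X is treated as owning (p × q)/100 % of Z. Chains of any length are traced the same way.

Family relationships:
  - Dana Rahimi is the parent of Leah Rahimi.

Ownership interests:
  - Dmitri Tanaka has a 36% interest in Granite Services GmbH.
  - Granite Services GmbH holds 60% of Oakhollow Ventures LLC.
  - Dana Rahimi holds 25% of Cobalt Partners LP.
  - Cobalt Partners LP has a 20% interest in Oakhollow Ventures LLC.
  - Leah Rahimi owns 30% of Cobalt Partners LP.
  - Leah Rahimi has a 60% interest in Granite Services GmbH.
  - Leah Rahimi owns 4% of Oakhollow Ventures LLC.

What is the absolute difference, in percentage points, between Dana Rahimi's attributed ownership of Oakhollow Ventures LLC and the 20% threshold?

By parent–child attribution (R1), Dana Rahimi is treated as also owning Leah Rahimi's interest in Cobalt Partners LP, giving 25% + 30% = 55%.
By parent–child attribution (R1), Dana Rahimi is treated as owning Leah Rahimi's 60% interest in Granite Services GmbH.
By parent–child attribution (R1), Dana Rahimi is treated as owning Leah Rahimi's 4% interest in Oakhollow Ventures LLC.
Chain via Cobalt Partners LP (R3): 55% × 20% = 11% of Oakhollow Ventures LLC.
Chain via Granite Services GmbH (R3): 60% × 60% = 36% of Oakhollow Ventures LLC.
Direct interest in Oakhollow Ventures LLC: 4%.
Aggregating (R2): 11% + 36% + 4% = 51%.
51% exceeds the 20% threshold by 31 percentage points.

31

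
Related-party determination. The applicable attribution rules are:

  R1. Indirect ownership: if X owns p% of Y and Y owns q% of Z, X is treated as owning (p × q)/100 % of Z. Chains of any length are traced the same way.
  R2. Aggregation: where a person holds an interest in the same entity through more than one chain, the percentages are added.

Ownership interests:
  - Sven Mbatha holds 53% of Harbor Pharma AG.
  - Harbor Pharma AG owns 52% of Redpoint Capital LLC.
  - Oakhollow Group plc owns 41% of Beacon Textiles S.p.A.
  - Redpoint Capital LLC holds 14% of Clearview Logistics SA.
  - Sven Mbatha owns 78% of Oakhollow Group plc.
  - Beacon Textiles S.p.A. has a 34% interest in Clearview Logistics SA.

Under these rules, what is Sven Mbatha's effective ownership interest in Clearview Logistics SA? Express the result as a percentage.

14.7316%

Chain via Harbor Pharma AG → Redpoint Capital LLC (R1): 53% × 52% × 14% = 3.8584% of Clearview Logistics SA.
Chain via Oakhollow Group plc → Beacon Textiles S.p.A. (R1): 78% × 41% × 34% = 10.8732% of Clearview Logistics SA.
Aggregating (R2): 3.8584% + 10.8732% = 14.7316%.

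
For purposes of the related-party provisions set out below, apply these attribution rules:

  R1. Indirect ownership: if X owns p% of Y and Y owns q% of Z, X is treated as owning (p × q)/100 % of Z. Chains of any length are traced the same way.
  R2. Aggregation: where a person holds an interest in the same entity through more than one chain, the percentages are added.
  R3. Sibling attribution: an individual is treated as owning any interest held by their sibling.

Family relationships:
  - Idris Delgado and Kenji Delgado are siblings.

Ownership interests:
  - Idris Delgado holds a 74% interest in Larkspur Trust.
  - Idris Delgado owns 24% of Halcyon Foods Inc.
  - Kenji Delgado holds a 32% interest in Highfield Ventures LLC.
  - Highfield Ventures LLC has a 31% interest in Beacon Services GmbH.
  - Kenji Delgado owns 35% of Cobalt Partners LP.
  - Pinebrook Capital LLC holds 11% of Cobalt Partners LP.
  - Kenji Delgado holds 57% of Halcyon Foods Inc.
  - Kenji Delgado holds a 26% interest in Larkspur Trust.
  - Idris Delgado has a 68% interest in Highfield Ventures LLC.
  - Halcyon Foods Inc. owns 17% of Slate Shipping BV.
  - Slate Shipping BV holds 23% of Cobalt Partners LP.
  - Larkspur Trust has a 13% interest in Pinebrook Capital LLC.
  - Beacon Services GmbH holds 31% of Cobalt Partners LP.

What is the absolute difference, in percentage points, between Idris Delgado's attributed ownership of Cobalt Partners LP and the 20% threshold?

By sibling attribution (R3), Idris Delgado is treated as also owning Kenji Delgado's interest in Halcyon Foods Inc, giving 24% + 57% = 81%.
By sibling attribution (R3), Idris Delgado is treated as also owning Kenji Delgado's interest in Larkspur Trust, giving 74% + 26% = 100%.
By sibling attribution (R3), Idris Delgado is treated as also owning Kenji Delgado's interest in Highfield Ventures LLC, giving 68% + 32% = 100%.
By sibling attribution (R3), Idris Delgado is treated as owning Kenji Delgado's 35% interest in Cobalt Partners LP.
Chain via Halcyon Foods Inc. → Slate Shipping BV (R1): 81% × 17% × 23% = 3.1671% of Cobalt Partners LP.
Chain via Larkspur Trust → Pinebrook Capital LLC (R1): 100% × 13% × 11% = 1.43% of Cobalt Partners LP.
Chain via Highfield Ventures LLC → Beacon Services GmbH (R1): 100% × 31% × 31% = 9.61% of Cobalt Partners LP.
Direct interest in Cobalt Partners LP: 35%.
Aggregating (R2): 3.1671% + 1.43% + 9.61% + 35% = 49.2071%.
49.2071% exceeds the 20% threshold by 29.2071 percentage points.

29.2071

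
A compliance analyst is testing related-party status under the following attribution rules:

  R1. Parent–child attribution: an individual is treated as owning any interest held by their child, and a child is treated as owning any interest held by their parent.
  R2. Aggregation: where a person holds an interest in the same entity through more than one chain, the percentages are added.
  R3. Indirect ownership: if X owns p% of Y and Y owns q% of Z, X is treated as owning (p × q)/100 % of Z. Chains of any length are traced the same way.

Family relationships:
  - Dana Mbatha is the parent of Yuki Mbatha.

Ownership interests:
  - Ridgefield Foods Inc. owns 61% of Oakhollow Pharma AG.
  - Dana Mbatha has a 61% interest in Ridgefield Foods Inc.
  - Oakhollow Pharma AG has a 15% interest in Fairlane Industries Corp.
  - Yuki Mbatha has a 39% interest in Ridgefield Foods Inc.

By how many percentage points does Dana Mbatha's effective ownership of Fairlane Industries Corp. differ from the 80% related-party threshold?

70.85

By parent–child attribution (R1), Dana Mbatha is treated as also owning Yuki Mbatha's interest in Ridgefield Foods Inc, giving 61% + 39% = 100%.
Chain via Ridgefield Foods Inc. → Oakhollow Pharma AG (R3): 100% × 61% × 15% = 9.15% of Fairlane Industries Corp.
9.15% falls short of the 80% threshold by 70.85 percentage points.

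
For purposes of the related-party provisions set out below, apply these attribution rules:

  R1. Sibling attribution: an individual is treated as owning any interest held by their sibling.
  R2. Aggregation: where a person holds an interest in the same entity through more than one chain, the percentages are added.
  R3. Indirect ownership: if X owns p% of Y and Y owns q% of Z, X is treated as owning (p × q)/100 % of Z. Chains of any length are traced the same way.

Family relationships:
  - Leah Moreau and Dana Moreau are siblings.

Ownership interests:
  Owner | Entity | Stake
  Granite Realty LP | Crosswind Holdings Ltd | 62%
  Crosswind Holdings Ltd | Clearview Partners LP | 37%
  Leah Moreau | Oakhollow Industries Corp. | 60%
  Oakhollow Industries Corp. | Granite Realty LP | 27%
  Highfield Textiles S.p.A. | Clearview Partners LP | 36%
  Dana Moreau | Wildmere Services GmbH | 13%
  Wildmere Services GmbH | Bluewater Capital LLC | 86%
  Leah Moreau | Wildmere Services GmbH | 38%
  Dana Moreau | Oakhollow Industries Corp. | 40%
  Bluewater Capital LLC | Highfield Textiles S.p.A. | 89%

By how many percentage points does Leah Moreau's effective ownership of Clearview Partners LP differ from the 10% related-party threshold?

10.246544

By sibling attribution (R1), Leah Moreau is treated as also owning Dana Moreau's interest in Wildmere Services GmbH, giving 38% + 13% = 51%.
By sibling attribution (R1), Leah Moreau is treated as also owning Dana Moreau's interest in Oakhollow Industries Corp, giving 60% + 40% = 100%.
Chain via Wildmere Services GmbH → Bluewater Capital LLC → Highfield Textiles S.p.A. (R3): 51% × 86% × 89% × 36% = 14.052744% of Clearview Partners LP.
Chain via Oakhollow Industries Corp. → Granite Realty LP → Crosswind Holdings Ltd (R3): 100% × 27% × 62% × 37% = 6.1938% of Clearview Partners LP.
Aggregating (R2): 14.052744% + 6.1938% = 20.246544%.
20.246544% exceeds the 10% threshold by 10.246544 percentage points.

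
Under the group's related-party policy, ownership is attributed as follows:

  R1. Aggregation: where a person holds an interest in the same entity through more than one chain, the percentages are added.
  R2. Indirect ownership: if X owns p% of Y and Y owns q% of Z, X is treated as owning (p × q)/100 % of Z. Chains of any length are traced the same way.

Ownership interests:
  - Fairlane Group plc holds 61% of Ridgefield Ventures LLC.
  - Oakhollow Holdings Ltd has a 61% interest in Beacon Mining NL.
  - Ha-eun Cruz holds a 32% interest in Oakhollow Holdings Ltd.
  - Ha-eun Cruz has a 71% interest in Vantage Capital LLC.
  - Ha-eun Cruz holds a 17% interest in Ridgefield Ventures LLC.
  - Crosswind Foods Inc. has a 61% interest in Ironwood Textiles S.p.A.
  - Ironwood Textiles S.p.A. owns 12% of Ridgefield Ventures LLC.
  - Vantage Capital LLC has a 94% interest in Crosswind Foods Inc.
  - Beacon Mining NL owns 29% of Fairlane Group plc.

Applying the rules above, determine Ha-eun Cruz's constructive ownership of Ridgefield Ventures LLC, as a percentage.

Chain via Vantage Capital LLC → Crosswind Foods Inc. → Ironwood Textiles S.p.A. (R2): 71% × 94% × 61% × 12% = 4.885368% of Ridgefield Ventures LLC.
Chain via Oakhollow Holdings Ltd → Beacon Mining NL → Fairlane Group plc (R2): 32% × 61% × 29% × 61% = 3.453088% of Ridgefield Ventures LLC.
Direct interest in Ridgefield Ventures LLC: 17%.
Aggregating (R1): 4.885368% + 3.453088% + 17% = 25.338456%.

25.338456%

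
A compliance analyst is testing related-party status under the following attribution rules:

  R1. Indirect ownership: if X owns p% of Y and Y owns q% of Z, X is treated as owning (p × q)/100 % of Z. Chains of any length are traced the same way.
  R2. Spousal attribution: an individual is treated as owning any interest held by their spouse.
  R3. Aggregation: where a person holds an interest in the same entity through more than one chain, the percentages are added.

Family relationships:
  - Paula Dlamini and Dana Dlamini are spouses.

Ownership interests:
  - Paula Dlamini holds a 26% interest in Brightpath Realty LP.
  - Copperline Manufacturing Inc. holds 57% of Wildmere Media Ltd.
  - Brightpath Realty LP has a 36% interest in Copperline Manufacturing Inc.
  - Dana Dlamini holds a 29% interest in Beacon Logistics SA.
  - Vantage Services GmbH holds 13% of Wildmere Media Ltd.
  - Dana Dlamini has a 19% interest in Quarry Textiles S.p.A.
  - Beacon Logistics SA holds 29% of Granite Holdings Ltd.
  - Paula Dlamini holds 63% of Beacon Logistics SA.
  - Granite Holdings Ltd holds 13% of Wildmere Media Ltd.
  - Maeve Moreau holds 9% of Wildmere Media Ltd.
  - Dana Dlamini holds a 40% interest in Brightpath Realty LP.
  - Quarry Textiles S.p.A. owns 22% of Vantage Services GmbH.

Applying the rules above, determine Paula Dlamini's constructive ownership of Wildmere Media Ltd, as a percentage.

By spousal attribution (R2), Paula Dlamini is treated as also owning Dana Dlamini's interest in Brightpath Realty LP, giving 26% + 40% = 66%.
By spousal attribution (R2), Paula Dlamini is treated as also owning Dana Dlamini's interest in Beacon Logistics SA, giving 63% + 29% = 92%.
By spousal attribution (R2), Paula Dlamini is treated as owning Dana Dlamini's 19% interest in Quarry Textiles S.p.A.
Chain via Brightpath Realty LP → Copperline Manufacturing Inc. (R1): 66% × 36% × 57% = 13.5432% of Wildmere Media Ltd.
Chain via Beacon Logistics SA → Granite Holdings Ltd (R1): 92% × 29% × 13% = 3.4684% of Wildmere Media Ltd.
Chain via Quarry Textiles S.p.A. → Vantage Services GmbH (R1): 19% × 22% × 13% = 0.5434% of Wildmere Media Ltd.
Aggregating (R3): 13.5432% + 3.4684% + 0.5434% = 17.555%.

17.555%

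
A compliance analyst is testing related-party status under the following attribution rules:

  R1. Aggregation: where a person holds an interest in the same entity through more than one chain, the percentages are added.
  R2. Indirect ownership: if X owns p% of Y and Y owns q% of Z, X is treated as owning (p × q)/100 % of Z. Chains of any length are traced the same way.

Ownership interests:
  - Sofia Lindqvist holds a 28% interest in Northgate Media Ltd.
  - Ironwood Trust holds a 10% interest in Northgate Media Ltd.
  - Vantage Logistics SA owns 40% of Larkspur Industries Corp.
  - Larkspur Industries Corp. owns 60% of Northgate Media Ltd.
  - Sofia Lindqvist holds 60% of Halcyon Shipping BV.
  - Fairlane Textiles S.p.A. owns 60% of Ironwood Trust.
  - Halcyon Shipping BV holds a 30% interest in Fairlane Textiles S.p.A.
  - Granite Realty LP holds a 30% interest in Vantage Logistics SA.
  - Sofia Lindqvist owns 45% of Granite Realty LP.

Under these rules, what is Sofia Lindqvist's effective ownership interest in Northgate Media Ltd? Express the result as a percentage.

32.32%

Chain via Halcyon Shipping BV → Fairlane Textiles S.p.A. → Ironwood Trust (R2): 60% × 30% × 60% × 10% = 1.08% of Northgate Media Ltd.
Chain via Granite Realty LP → Vantage Logistics SA → Larkspur Industries Corp. (R2): 45% × 30% × 40% × 60% = 3.24% of Northgate Media Ltd.
Direct interest in Northgate Media Ltd: 28%.
Aggregating (R1): 1.08% + 3.24% + 28% = 32.32%.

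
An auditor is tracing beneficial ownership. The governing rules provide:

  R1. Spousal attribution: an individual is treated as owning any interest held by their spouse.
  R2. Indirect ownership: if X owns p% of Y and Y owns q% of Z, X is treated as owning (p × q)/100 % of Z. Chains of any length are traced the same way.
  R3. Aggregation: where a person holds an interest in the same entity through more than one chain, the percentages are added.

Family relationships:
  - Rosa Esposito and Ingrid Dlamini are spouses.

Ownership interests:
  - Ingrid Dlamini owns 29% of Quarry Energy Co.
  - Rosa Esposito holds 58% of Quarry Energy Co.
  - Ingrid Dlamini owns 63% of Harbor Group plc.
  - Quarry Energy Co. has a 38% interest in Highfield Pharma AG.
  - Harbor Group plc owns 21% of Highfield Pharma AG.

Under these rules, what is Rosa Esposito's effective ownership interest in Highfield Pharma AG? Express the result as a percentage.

By spousal attribution (R1), Rosa Esposito is treated as also owning Ingrid Dlamini's interest in Quarry Energy Co, giving 58% + 29% = 87%.
By spousal attribution (R1), Rosa Esposito is treated as owning Ingrid Dlamini's 63% interest in Harbor Group plc.
Chain via Quarry Energy Co. (R2): 87% × 38% = 33.06% of Highfield Pharma AG.
Chain via Harbor Group plc (R2): 63% × 21% = 13.23% of Highfield Pharma AG.
Aggregating (R3): 33.06% + 13.23% = 46.29%.

46.29%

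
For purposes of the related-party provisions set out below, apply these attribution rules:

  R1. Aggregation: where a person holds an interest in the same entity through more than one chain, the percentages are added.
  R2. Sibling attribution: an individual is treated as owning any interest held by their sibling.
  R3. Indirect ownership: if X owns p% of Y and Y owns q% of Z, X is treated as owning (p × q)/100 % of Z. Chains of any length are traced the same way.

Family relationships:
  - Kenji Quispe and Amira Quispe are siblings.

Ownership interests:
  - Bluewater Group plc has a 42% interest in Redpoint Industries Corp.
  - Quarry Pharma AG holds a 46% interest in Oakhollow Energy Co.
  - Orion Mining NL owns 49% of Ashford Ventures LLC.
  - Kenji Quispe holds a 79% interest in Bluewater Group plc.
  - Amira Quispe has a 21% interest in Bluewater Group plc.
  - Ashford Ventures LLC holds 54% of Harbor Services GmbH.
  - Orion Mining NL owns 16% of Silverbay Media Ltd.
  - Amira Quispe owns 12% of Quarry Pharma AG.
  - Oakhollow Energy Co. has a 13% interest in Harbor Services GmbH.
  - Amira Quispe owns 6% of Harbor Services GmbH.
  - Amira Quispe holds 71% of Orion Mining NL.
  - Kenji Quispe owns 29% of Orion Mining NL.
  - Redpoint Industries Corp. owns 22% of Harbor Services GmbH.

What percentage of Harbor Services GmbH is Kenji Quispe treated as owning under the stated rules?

By sibling attribution (R2), Kenji Quispe is treated as also owning Amira Quispe's interest in Bluewater Group plc, giving 79% + 21% = 100%.
By sibling attribution (R2), Kenji Quispe is treated as also owning Amira Quispe's interest in Orion Mining NL, giving 29% + 71% = 100%.
By sibling attribution (R2), Kenji Quispe is treated as owning Amira Quispe's 12% interest in Quarry Pharma AG.
By sibling attribution (R2), Kenji Quispe is treated as owning Amira Quispe's 6% interest in Harbor Services GmbH.
Chain via Bluewater Group plc → Redpoint Industries Corp. (R3): 100% × 42% × 22% = 9.24% of Harbor Services GmbH.
Chain via Orion Mining NL → Ashford Ventures LLC (R3): 100% × 49% × 54% = 26.46% of Harbor Services GmbH.
Chain via Quarry Pharma AG → Oakhollow Energy Co. (R3): 12% × 46% × 13% = 0.7176% of Harbor Services GmbH.
Direct interest in Harbor Services GmbH: 6%.
Aggregating (R1): 9.24% + 26.46% + 0.7176% + 6% = 42.4176%.

42.4176%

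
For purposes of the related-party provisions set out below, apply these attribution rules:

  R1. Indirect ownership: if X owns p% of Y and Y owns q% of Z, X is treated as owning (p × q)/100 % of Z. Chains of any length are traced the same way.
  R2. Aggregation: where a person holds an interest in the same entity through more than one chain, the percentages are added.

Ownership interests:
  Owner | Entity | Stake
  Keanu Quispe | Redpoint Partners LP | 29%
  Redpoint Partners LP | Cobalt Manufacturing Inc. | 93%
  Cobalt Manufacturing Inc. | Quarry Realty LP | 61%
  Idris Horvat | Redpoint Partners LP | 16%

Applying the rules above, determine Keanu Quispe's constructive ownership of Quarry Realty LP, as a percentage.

16.4517%

Chain via Redpoint Partners LP → Cobalt Manufacturing Inc. (R1): 29% × 93% × 61% = 16.4517% of Quarry Realty LP.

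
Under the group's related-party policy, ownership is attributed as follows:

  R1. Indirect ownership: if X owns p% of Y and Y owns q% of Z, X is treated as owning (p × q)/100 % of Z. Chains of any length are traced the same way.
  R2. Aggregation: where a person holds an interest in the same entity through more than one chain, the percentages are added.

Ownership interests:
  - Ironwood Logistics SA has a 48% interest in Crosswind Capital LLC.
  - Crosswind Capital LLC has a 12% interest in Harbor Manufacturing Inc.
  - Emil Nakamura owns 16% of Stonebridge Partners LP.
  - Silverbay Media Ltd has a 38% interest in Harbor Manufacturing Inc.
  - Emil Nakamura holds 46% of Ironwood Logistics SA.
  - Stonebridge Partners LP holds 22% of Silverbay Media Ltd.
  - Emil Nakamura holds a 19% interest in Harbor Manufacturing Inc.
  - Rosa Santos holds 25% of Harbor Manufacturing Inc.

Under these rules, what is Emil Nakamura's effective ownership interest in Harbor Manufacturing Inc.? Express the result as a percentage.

22.9872%

Chain via Stonebridge Partners LP → Silverbay Media Ltd (R1): 16% × 22% × 38% = 1.3376% of Harbor Manufacturing Inc.
Chain via Ironwood Logistics SA → Crosswind Capital LLC (R1): 46% × 48% × 12% = 2.6496% of Harbor Manufacturing Inc.
Direct interest in Harbor Manufacturing Inc: 19%.
Aggregating (R2): 1.3376% + 2.6496% + 19% = 22.9872%.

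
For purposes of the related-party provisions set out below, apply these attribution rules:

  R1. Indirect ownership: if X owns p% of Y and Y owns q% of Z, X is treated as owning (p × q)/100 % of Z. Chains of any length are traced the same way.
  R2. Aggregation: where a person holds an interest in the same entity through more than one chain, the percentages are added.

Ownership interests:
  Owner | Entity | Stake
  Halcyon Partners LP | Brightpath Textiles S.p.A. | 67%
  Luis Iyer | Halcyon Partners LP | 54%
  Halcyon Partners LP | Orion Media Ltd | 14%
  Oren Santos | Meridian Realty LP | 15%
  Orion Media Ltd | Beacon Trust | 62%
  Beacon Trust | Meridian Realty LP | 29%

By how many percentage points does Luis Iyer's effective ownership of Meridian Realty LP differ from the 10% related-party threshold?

Chain via Halcyon Partners LP → Orion Media Ltd → Beacon Trust (R1): 54% × 14% × 62% × 29% = 1.359288% of Meridian Realty LP.
1.359288% falls short of the 10% threshold by 8.640712 percentage points.

8.640712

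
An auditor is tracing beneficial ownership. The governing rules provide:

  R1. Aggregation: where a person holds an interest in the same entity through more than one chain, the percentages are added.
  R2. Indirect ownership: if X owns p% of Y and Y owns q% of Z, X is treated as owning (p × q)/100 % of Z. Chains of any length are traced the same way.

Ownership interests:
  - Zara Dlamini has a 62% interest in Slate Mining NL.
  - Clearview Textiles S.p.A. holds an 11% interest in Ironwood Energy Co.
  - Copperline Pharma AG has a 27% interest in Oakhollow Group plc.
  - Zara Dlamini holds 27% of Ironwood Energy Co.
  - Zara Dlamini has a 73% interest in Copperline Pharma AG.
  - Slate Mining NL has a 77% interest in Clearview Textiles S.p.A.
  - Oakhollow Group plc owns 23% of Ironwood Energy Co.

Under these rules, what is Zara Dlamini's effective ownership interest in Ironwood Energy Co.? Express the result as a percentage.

36.7847%

Chain via Copperline Pharma AG → Oakhollow Group plc (R2): 73% × 27% × 23% = 4.5333% of Ironwood Energy Co.
Chain via Slate Mining NL → Clearview Textiles S.p.A. (R2): 62% × 77% × 11% = 5.2514% of Ironwood Energy Co.
Direct interest in Ironwood Energy Co: 27%.
Aggregating (R1): 4.5333% + 5.2514% + 27% = 36.7847%.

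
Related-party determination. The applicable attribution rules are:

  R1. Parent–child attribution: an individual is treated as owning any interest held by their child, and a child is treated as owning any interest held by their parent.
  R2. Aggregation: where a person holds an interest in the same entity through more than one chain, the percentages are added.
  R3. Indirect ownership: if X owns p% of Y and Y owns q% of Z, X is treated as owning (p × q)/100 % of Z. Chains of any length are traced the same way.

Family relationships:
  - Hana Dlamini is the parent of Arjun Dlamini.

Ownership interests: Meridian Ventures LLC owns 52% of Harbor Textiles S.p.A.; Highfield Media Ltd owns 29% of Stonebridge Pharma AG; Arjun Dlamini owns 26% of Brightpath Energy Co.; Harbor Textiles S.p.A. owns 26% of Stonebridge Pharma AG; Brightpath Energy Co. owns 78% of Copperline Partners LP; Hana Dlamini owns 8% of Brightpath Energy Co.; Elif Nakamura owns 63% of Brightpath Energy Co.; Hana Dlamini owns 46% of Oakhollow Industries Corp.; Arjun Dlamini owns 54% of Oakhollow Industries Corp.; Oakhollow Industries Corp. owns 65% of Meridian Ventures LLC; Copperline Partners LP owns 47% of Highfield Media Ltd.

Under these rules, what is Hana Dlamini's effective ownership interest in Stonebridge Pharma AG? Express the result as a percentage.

12.402676%

By parent–child attribution (R1), Hana Dlamini is treated as also owning Arjun Dlamini's interest in Oakhollow Industries Corp, giving 46% + 54% = 100%.
By parent–child attribution (R1), Hana Dlamini is treated as also owning Arjun Dlamini's interest in Brightpath Energy Co, giving 8% + 26% = 34%.
Chain via Oakhollow Industries Corp. → Meridian Ventures LLC → Harbor Textiles S.p.A. (R3): 100% × 65% × 52% × 26% = 8.788% of Stonebridge Pharma AG.
Chain via Brightpath Energy Co. → Copperline Partners LP → Highfield Media Ltd (R3): 34% × 78% × 47% × 29% = 3.614676% of Stonebridge Pharma AG.
Aggregating (R2): 8.788% + 3.614676% = 12.402676%.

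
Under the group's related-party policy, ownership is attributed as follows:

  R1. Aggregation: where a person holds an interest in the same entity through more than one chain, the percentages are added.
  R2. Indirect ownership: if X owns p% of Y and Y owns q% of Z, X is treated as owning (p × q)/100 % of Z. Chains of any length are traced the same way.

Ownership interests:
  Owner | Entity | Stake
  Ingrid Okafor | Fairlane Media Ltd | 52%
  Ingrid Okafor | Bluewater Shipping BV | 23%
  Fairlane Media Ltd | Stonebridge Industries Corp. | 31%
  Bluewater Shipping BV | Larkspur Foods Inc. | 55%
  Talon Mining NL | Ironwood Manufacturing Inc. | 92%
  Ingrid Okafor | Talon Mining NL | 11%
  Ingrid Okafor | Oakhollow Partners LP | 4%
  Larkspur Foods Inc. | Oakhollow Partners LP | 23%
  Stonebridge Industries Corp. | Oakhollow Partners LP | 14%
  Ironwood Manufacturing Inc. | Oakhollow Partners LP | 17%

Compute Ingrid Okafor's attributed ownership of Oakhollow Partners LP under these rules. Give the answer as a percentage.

10.8867%

Chain via Fairlane Media Ltd → Stonebridge Industries Corp. (R2): 52% × 31% × 14% = 2.2568% of Oakhollow Partners LP.
Chain via Bluewater Shipping BV → Larkspur Foods Inc. (R2): 23% × 55% × 23% = 2.9095% of Oakhollow Partners LP.
Chain via Talon Mining NL → Ironwood Manufacturing Inc. (R2): 11% × 92% × 17% = 1.7204% of Oakhollow Partners LP.
Direct interest in Oakhollow Partners LP: 4%.
Aggregating (R1): 2.2568% + 2.9095% + 1.7204% + 4% = 10.8867%.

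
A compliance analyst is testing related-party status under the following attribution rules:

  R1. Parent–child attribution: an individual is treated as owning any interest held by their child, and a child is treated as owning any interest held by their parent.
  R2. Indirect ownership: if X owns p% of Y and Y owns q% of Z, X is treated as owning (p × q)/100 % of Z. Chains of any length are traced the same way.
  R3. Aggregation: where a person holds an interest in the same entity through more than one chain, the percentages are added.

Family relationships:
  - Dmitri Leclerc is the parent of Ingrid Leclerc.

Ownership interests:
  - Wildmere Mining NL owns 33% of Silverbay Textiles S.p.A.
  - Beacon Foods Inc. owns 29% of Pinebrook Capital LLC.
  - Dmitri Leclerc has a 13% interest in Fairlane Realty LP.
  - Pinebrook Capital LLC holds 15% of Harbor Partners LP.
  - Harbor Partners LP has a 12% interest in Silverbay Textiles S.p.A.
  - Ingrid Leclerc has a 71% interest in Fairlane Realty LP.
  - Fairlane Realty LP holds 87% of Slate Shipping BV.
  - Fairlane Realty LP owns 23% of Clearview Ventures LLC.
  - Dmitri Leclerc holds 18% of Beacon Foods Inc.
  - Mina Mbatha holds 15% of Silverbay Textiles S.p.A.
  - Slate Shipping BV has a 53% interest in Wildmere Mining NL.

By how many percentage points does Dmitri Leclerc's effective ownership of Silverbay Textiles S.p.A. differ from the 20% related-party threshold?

By parent–child attribution (R1), Dmitri Leclerc is treated as also owning Ingrid Leclerc's interest in Fairlane Realty LP, giving 13% + 71% = 84%.
Chain via Fairlane Realty LP → Slate Shipping BV → Wildmere Mining NL (R2): 84% × 87% × 53% × 33% = 12.781692% of Silverbay Textiles S.p.A.
Chain via Beacon Foods Inc. → Pinebrook Capital LLC → Harbor Partners LP (R2): 18% × 29% × 15% × 12% = 0.09396% of Silverbay Textiles S.p.A.
Aggregating (R3): 12.781692% + 0.09396% = 12.875652%.
12.875652% falls short of the 20% threshold by 7.124348 percentage points.

7.124348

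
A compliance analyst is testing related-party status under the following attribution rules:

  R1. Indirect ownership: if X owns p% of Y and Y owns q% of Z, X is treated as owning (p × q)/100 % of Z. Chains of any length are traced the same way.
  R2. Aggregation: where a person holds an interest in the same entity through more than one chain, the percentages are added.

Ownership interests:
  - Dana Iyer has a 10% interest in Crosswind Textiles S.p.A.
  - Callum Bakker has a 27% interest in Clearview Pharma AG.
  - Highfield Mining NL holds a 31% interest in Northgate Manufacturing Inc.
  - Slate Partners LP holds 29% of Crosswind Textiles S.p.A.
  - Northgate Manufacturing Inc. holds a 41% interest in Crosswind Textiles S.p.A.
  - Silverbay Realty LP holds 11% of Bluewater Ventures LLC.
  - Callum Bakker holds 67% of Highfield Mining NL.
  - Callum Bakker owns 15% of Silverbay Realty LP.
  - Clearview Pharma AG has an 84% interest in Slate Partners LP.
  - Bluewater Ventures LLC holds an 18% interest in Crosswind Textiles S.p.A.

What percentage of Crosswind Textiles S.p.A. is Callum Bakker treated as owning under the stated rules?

15.3899%

Chain via Highfield Mining NL → Northgate Manufacturing Inc. (R1): 67% × 31% × 41% = 8.5157% of Crosswind Textiles S.p.A.
Chain via Clearview Pharma AG → Slate Partners LP (R1): 27% × 84% × 29% = 6.5772% of Crosswind Textiles S.p.A.
Chain via Silverbay Realty LP → Bluewater Ventures LLC (R1): 15% × 11% × 18% = 0.297% of Crosswind Textiles S.p.A.
Aggregating (R2): 8.5157% + 6.5772% + 0.297% = 15.3899%.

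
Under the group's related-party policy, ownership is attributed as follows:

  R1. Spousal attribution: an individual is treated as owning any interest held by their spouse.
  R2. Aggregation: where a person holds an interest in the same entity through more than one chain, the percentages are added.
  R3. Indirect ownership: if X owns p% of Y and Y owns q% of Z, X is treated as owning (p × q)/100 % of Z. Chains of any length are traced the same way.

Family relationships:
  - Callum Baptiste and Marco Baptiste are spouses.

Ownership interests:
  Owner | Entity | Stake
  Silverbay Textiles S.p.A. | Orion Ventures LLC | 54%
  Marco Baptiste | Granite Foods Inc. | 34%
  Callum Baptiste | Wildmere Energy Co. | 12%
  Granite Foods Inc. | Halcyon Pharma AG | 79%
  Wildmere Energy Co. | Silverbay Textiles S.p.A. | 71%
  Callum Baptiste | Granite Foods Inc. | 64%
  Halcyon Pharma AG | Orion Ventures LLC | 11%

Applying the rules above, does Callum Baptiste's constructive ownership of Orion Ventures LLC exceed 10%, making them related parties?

Yes

By spousal attribution (R1), Callum Baptiste is treated as also owning Marco Baptiste's interest in Granite Foods Inc, giving 64% + 34% = 98%.
Chain via Granite Foods Inc. → Halcyon Pharma AG (R3): 98% × 79% × 11% = 8.5162% of Orion Ventures LLC.
Chain via Wildmere Energy Co. → Silverbay Textiles S.p.A. (R3): 12% × 71% × 54% = 4.6008% of Orion Ventures LLC.
Aggregating (R2): 8.5162% + 4.6008% = 13.117%.
13.117% exceeds the 10% threshold, so Callum is a related party to Orion Ventures LLC.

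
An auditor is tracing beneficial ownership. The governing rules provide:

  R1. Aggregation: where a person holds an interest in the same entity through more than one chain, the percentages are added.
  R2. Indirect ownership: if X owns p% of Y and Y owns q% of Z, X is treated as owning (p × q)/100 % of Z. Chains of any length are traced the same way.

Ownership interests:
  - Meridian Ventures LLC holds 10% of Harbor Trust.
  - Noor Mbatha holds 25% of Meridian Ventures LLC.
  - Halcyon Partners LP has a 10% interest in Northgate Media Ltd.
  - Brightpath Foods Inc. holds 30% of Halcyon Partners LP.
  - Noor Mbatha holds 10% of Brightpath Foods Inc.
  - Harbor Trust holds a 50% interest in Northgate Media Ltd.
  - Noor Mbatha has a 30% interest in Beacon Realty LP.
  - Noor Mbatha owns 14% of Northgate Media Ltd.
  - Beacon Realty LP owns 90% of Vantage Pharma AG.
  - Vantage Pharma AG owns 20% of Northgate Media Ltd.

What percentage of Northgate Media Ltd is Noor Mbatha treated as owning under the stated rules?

20.95%

Chain via Beacon Realty LP → Vantage Pharma AG (R2): 30% × 90% × 20% = 5.4% of Northgate Media Ltd.
Chain via Meridian Ventures LLC → Harbor Trust (R2): 25% × 10% × 50% = 1.25% of Northgate Media Ltd.
Chain via Brightpath Foods Inc. → Halcyon Partners LP (R2): 10% × 30% × 10% = 0.3% of Northgate Media Ltd.
Direct interest in Northgate Media Ltd: 14%.
Aggregating (R1): 5.4% + 1.25% + 0.3% + 14% = 20.95%.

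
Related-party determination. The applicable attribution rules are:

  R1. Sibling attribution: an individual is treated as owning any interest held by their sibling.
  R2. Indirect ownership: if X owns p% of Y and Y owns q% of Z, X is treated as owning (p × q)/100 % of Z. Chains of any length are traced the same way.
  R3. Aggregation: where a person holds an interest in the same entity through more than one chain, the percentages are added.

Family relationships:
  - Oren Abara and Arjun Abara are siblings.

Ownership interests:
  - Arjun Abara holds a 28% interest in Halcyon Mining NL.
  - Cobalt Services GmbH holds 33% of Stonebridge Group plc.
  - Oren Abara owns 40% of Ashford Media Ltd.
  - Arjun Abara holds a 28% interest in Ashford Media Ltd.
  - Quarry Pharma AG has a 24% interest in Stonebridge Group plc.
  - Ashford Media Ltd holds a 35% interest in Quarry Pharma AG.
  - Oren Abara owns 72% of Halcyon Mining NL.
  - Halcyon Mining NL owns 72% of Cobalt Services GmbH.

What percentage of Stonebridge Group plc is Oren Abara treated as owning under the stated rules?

29.472%

By sibling attribution (R1), Oren Abara is treated as also owning Arjun Abara's interest in Halcyon Mining NL, giving 72% + 28% = 100%.
By sibling attribution (R1), Oren Abara is treated as also owning Arjun Abara's interest in Ashford Media Ltd, giving 40% + 28% = 68%.
Chain via Halcyon Mining NL → Cobalt Services GmbH (R2): 100% × 72% × 33% = 23.76% of Stonebridge Group plc.
Chain via Ashford Media Ltd → Quarry Pharma AG (R2): 68% × 35% × 24% = 5.712% of Stonebridge Group plc.
Aggregating (R3): 23.76% + 5.712% = 29.472%.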